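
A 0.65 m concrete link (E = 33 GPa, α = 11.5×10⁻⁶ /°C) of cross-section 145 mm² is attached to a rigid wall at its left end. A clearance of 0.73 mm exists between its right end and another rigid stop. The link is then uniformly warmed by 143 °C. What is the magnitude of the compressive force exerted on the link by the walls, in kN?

If the wall were absent the link would grow by αΔT L = 11.5×10⁻⁶ × 143 × 650 = 1.069 mm.
The gap closes (δ_free > 0.73 mm) and the wall then resists a further 1.069 − 0.73 = 0.3389 mm of expansion.
So σ = E(δ_free − g)/L = 33×10³ × 0.3389/650 = 17.21 MPa.
P = σA = 17.21 × 145 = 2.495 kN.

P ≈ 2.5 kN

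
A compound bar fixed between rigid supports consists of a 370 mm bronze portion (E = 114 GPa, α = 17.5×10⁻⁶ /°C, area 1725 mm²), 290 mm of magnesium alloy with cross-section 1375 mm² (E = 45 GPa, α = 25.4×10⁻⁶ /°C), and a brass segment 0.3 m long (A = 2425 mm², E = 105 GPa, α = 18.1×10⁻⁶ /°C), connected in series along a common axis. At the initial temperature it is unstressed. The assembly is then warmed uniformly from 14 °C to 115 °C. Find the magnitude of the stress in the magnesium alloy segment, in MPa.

σ ≈ 183 MPa (compressive)

If the supports were absent, the total length change would be Σ αᵢΔT Lᵢ = 17.5×10⁻⁶×101×370 + 25.4×10⁻⁶×101×290 + 18.1×10⁻⁶×101×300 = 1.946 mm.
Since the ends are fixed, an axial force P builds up, equal in every segment, with P · Σ Lᵢ/(AᵢEᵢ) = δ_free.
Σ Lᵢ/(AᵢEᵢ) = 370/(1725×114×10³) + 290/(1375×45×10³) + 300/(2425×105×10³) = 7.747×10⁻⁶ mm/N.
Hence P = δ_free / Σ(L/AE) = 1.946/7.747×10⁻⁶ = 251.3 kN (compressive).
σ_{magnesium alloy} = P / A = 251300 / 1375 = 182.7 MPa.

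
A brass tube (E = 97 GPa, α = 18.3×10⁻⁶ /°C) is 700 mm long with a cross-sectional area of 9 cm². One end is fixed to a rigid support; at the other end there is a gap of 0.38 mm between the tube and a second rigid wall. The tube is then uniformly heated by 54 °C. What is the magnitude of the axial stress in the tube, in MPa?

σ ≈ 43.2 MPa (compressive)

If the wall were absent the tube would grow by αΔT L = 18.3×10⁻⁶ × 54 × 700 = 0.6917 mm.
This exceeds the 0.38 mm gap, so the wall pushes back. The portion of expansion that must be recovered elastically is δ_free − gap = 0.6917 − 0.38 = 0.3117 mm.
So σ = E(δ_free − g)/L = 97×10³ × 0.3117/700 = 43.2 MPa.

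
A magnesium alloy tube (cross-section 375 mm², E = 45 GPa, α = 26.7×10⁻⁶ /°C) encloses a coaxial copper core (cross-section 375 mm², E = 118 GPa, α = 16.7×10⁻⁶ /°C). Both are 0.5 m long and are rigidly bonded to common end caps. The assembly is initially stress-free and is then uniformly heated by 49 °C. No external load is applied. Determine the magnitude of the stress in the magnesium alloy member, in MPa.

Equilibrium of a rigid end plate with no external load gives equal and opposite internal forces ±P in the two members. Since α_{magnesium alloy} > α_{copper}, heating drives the magnesium alloy into compression and the copper into tension.
Equating the net (thermal + elastic) strains gives |α₁ − α₂|·ΔT = P·[1/(A₁E₁) + 1/(A₂E₂)].
|α₁ − α₂|·ΔT = 10×10⁻⁶ × 49 = 0.00049.
1/(A₁E₁) + 1/(A₂E₂) = 1/(375×45×10³) + 1/(375×118×10³) = 8.186×10⁻⁸ N⁻¹.
So P = 0.00049 / 8.186×10⁻⁸ = 5.986 kN.
σ_{magnesium alloy} = P/A₁ = 5986/375 = 15.96 MPa, compressive.

σ ≈ 16 MPa (compressive)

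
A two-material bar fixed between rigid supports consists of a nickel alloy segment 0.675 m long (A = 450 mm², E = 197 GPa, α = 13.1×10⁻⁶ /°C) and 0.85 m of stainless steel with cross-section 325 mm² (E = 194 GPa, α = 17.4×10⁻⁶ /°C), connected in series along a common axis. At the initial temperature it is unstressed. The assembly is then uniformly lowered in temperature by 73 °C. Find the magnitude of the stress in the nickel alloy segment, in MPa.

If the supports were absent, the total length change would be Σ αᵢΔT Lᵢ = 13.1×10⁻⁶×73×675 + 17.4×10⁻⁶×73×850 = 1.725 mm.
The walls prevent any net length change, so an axial force P (same in every segment) develops. Compatibility: P · Σ Lᵢ/(AᵢEᵢ) = δ_free.
Σ Lᵢ/(AᵢEᵢ) = 675/(450×197×10³) + 850/(325×194×10³) = 2.11×10⁻⁵ mm/N.
So P = 1.725 / 2.11×10⁻⁵ = 81.78 kN, tensile.
σ_{nickel alloy} = P / A = 81780 / 450 = 181.7 MPa.

σ ≈ 182 MPa (tensile)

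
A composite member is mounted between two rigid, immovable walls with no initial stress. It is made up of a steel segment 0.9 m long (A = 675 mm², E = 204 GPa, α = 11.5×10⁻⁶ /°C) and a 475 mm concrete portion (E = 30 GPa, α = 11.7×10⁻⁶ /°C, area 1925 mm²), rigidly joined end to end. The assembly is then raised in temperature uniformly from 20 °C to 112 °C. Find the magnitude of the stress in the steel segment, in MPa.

σ ≈ 147 MPa (compressive)

With the walls removed the bar would change length by δ_free = Σ αᵢΔT Lᵢ = 11.5×10⁻⁶×92×900 + 11.7×10⁻⁶×92×475 = 1.463 mm.
The rigid supports impose zero overall length change; the single axial force P common to all segments must satisfy P Σ Lᵢ/(AᵢEᵢ) = δ_free.
The series flexibility is Σ Lᵢ/(AᵢEᵢ) = 900/(675×204×10³) + 475/(1925×30×10³) = 1.476×10⁻⁵ mm/N.
Hence P = δ_free / Σ(L/AE) = 1.463/1.476×10⁻⁵ = 99.15 kN (compressive).
σ_{steel} = P / A = 99150 / 675 = 146.9 MPa.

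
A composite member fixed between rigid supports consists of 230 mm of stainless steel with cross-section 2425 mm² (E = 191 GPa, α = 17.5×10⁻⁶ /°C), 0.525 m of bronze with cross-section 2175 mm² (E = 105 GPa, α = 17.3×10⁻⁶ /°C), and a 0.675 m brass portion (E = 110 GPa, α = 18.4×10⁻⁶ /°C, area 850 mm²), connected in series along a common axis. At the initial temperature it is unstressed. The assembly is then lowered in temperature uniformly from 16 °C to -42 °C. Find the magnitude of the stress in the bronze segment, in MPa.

σ ≈ 68 MPa (tensile)

If the supports were absent, the total length change would be Σ αᵢΔT Lᵢ = 17.5×10⁻⁶×58×230 + 17.3×10⁻⁶×58×525 + 18.4×10⁻⁶×58×675 = 1.481 mm.
The rigid supports impose zero overall length change; the single axial force P common to all segments must satisfy P Σ Lᵢ/(AᵢEᵢ) = δ_free.
Σ Lᵢ/(AᵢEᵢ) = 230/(2425×191×10³) + 525/(2175×105×10³) + 675/(850×110×10³) = 1.001×10⁻⁵ mm/N.
So P = 1.481 / 1.001×10⁻⁵ = 147.8 kN, tensile.
σ_{bronze} = P / A = 147800 / 2175 = 67.97 MPa.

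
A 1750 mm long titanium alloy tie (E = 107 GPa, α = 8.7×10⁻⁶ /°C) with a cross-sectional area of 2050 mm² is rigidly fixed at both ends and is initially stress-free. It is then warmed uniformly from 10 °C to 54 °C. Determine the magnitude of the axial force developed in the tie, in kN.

The ends cannot move, so σ = EαΔT = 107×10³ × 8.7×10⁻⁶ × 44 = 40.96 MPa.
Axial force P = σA = 40.96 × 2050 = 83970 N = 83.97 kN, compressive.

P ≈ 84 kN (compressive)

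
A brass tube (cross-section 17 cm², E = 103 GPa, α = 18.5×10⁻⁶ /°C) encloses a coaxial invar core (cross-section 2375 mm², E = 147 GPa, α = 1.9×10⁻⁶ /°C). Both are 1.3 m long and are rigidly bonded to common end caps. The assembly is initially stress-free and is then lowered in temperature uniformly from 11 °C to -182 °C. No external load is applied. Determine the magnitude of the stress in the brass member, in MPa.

σ ≈ 220 MPa (tensile)

The brass has the larger α, so on cooling it would change length more than the invar if both were free. The rigid plates force a common final length, so the brass is put into tension and the invar into compression, with equal and opposite forces P (no external load).
Compatibility of the two members (thermal + elastic change equal): (α₁ − α₂)ΔT = P·[1/(A₁E₁) + 1/(A₂E₂)].
|α₁ − α₂|·ΔT = 16.6×10⁻⁶ × 193 = 0.003204.
1/(A₁E₁) + 1/(A₂E₂) = 1/(1700×103×10³) + 1/(2375×147×10³) = 8.575×10⁻⁹ N⁻¹.
P = 0.003204 / 8.575×10⁻⁹ = 373600 N = 373.6 kN.
σ_{brass} = P/A₁ = 373600/1700 = 219.8 MPa, tensile.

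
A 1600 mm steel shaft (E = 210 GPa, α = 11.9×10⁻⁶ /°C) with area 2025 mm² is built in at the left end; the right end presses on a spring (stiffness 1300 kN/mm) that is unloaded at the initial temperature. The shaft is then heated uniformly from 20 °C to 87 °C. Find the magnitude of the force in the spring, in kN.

P ≈ 281 kN

Free thermal expansion: δ_free = αΔT L = 11.9×10⁻⁶ × 67 × 1600 = 1.276 mm.
With a force P in the spring, the elastic change of the shaft is PL/(AE) and that of the spring is P/k; compatibility requires their sum to equal δ_free.
So P = δ_free / [L/(AE) + 1/k] = 1.276 / [ 1600/(2025×210×10³) + 1/(1300×10³) ].
P = 1.276 / 4.532×10⁻⁶ = 281500 N.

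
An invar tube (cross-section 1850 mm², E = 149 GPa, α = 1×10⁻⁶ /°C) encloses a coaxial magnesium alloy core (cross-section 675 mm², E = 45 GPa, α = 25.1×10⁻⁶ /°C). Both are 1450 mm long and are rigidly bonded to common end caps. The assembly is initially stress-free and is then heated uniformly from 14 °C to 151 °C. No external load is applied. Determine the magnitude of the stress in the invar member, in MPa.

σ ≈ 48.8 MPa (tensile)

Both members must finish at the same length. With the larger α, the magnesium alloy tends to over-expand; the plates restrain it, putting the magnesium alloy in compression and the invar in tension. With no external load the two internal forces are equal and opposite, magnitude P.
Setting the final lengths equal and cancelling L: (α₁ − α₂)ΔT = P/(A₁E₁) + P/(A₂E₂).
|α₁ − α₂|·ΔT = 24.1×10⁻⁶ × 137 = 0.003302.
1/(A₁E₁) + 1/(A₂E₂) = 1/(1850×149×10³) + 1/(675×45×10³) = 3.655×10⁻⁸ N⁻¹.
P = 0.003302 / 3.655×10⁻⁸ = 90330 N = 90.33 kN.
σ_{invar} = P/A₁ = 90330/1850 = 48.83 MPa, tensile.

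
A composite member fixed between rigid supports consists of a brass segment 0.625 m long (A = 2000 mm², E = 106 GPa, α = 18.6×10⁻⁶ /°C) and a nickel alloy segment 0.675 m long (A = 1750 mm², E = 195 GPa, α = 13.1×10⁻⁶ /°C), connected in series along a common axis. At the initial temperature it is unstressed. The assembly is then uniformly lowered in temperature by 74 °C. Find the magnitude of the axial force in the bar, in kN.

With the walls removed the bar would change length by δ_free = Σ αᵢΔT Lᵢ = 18.6×10⁻⁶×74×625 + 13.1×10⁻⁶×74×675 = 1.515 mm.
Since the ends are fixed, an axial force P builds up, equal in every segment, with P · Σ Lᵢ/(AᵢEᵢ) = δ_free.
Σ Lᵢ/(AᵢEᵢ) = 625/(2000×106×10³) + 675/(1750×195×10³) = 4.926×10⁻⁶ mm/N.
Hence P = δ_free / Σ(L/AE) = 1.515/4.926×10⁻⁶ = 307.5 kN (tensile).

P ≈ 307 kN (tensile)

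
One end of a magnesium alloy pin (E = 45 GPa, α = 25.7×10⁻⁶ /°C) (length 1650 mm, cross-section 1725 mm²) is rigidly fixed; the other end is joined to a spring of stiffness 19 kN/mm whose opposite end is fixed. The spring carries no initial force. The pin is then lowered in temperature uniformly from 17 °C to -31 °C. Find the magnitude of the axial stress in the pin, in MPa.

The unrestrained thermal change is αΔT L = 25.7×10⁻⁶ × 48 × 1650 = 2.035 mm.
Let P be the tensile force in the spring. The pin extends elastically by PL/(AE) and the spring stretches by P/k; together these equal δ_free.
P [ L/(AE) + 1/k ] = δ_free → P [ 1650/(1725×45×10³) + 1/(19×10³) ] = 2.035.
P = 2.035 / 7.389×10⁻⁵ = 27550 N.
σ = P/A = 27550/1725 = 15.97 MPa.

σ ≈ 16 MPa (tensile)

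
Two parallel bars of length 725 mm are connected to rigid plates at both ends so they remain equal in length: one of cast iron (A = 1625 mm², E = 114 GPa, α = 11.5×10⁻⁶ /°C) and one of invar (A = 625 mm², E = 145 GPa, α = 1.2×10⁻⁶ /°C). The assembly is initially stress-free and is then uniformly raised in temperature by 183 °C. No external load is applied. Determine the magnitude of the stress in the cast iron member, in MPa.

σ ≈ 70.6 MPa (compressive)

The cast iron has the larger α, so on heating it would change length more than the invar if both were free. The rigid plates force a common final length, so the cast iron is put into compression and the invar into tension, with equal and opposite forces P (no external load).
Setting the final lengths equal and cancelling L: (α₁ − α₂)ΔT = P/(A₁E₁) + P/(A₂E₂).
|α₁ − α₂|·ΔT = 10.3×10⁻⁶ × 183 = 0.001885.
1/(A₁E₁) + 1/(A₂E₂) = 1/(1625×114×10³) + 1/(625×145×10³) = 1.643×10⁻⁸ N⁻¹.
So P = 0.001885 / 1.643×10⁻⁸ = 114.7 kN.
σ_{cast iron} = P/A₁ = 114700/1625 = 70.59 MPa, compressive.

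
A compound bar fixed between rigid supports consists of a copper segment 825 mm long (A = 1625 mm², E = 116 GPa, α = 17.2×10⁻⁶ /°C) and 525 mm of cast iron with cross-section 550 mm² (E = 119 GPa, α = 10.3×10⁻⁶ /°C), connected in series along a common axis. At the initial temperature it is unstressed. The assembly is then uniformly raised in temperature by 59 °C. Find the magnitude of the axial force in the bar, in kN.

P ≈ 93.3 kN (compressive)

If the supports were absent, the total length change would be Σ αᵢΔT Lᵢ = 17.2×10⁻⁶×59×825 + 10.3×10⁻⁶×59×525 = 1.156 mm.
The rigid supports impose zero overall length change; the single axial force P common to all segments must satisfy P Σ Lᵢ/(AᵢEᵢ) = δ_free.
The series flexibility is Σ Lᵢ/(AᵢEᵢ) = 825/(1625×116×10³) + 525/(550×119×10³) = 1.24×10⁻⁵ mm/N.
P = 1.156 / 1.24×10⁻⁵ = 93260 N = 93.26 kN, compressive.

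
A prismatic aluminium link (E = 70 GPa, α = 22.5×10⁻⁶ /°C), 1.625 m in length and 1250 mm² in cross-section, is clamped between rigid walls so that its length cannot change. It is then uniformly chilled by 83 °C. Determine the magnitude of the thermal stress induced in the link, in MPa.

The supports are rigid, so the total axial strain is zero. The restrained thermal strain is ε = αΔT = 22.5×10⁻⁶ × 83 = 1867.5×10⁻⁶.
The stress required to suppress this strain is σ = Eε = 70×10³ × 1867.5×10⁻⁶ = 130.7 MPa, tensile since the link is trying to contract.

σ ≈ 131 MPa (tensile)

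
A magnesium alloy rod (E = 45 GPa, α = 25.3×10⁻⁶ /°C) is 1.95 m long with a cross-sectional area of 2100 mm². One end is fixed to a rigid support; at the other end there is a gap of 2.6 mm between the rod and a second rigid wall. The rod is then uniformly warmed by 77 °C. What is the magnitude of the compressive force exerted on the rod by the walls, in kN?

P ≈ 58.1 kN

Free thermal elongation = αΔT L = 25.3×10⁻⁶ × 77 × 1950 = 3.799 mm.
This exceeds the 2.6 mm gap, so the wall pushes back. The portion of expansion that must be recovered elastically is δ_free − gap = 3.799 − 2.6 = 1.199 mm.
That suppressed elongation corresponds to σ = E·Δ/L = 45×10³ × 1.199/1950 = 27.66 MPa.
P = σA = 27.66 × 2100 = 58.1 kN.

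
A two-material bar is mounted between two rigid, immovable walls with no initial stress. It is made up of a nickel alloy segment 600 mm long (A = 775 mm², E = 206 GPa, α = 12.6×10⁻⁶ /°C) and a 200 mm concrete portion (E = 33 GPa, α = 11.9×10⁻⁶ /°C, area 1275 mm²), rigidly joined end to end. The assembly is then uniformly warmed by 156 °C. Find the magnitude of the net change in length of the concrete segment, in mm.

With the walls removed the bar would change length by δ_free = Σ αᵢΔT Lᵢ = 12.6×10⁻⁶×156×600 + 11.9×10⁻⁶×156×200 = 1.551 mm.
The walls prevent any net length change, so an axial force P (same in every segment) develops. Compatibility: P · Σ Lᵢ/(AᵢEᵢ) = δ_free.
Σ Lᵢ/(AᵢEᵢ) = 600/(775×206×10³) + 200/(1275×33×10³) = 8.512×10⁻⁶ mm/N.
Hence P = δ_free / Σ(L/AE) = 1.551/8.512×10⁻⁶ = 182.2 kN (compressive).
For the concrete segment, free thermal change = 11.9×10⁻⁶×156×200 = 0.3713 mm and elastic change from P = 182200×200/(1275×33×10³) = 0.866 mm; these oppose, so the net change is 0.495 mm (segment shortens).

|ΔL| ≈ 0.495 mm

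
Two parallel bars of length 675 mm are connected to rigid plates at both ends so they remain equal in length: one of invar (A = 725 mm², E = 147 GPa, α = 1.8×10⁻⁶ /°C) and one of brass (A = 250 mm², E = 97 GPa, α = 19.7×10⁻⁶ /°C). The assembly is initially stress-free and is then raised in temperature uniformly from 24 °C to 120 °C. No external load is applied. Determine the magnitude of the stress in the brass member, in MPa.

σ ≈ 136 MPa (compressive)

Both members must finish at the same length. With the larger α, the brass tends to over-expand; the plates restrain it, putting the brass in compression and the invar in tension. With no external load the two internal forces are equal and opposite, magnitude P.
Compatibility of the two members (thermal + elastic change equal): (α₁ − α₂)ΔT = P·[1/(A₁E₁) + 1/(A₂E₂)].
|α₁ − α₂|·ΔT = 17.9×10⁻⁶ × 96 = 0.001718.
1/(A₁E₁) + 1/(A₂E₂) = 1/(725×147×10³) + 1/(250×97×10³) = 5.062×10⁻⁸ N⁻¹.
P = 0.001718 / 5.062×10⁻⁸ = 33950 N = 33.95 kN.
σ_{brass} = P/A₂ = 33950/250 = 135.8 MPa, compressive.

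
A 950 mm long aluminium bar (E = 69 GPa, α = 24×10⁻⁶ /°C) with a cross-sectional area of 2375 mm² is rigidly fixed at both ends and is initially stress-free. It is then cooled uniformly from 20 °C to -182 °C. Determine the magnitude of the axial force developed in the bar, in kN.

Full restraint means ε = 0, so the stress is σ = EαΔT = 69×10³ × 24×10⁻⁶ × 202 = 334.5 MPa.
P = AEαΔT = 2375 × 69×10³ × 24×10⁻⁶ × 202 = 794.5 kN (tensile).

P ≈ 794 kN (tensile)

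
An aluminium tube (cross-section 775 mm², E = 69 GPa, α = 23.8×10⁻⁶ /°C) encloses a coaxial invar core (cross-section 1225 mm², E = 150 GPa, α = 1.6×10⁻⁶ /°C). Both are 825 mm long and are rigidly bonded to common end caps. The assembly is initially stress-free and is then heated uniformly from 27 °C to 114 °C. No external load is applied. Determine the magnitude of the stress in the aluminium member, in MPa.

σ ≈ 103 MPa (compressive)

Equilibrium of a rigid end plate with no external load gives equal and opposite internal forces ±P in the two members. Since α_{aluminium} > α_{invar}, heating drives the aluminium into compression and the invar into tension.
Setting the final lengths equal and cancelling L: (α₁ − α₂)ΔT = P/(A₁E₁) + P/(A₂E₂).
|α₁ − α₂|·ΔT = 22.2×10⁻⁶ × 87 = 0.001931.
1/(A₁E₁) + 1/(A₂E₂) = 1/(775×69×10³) + 1/(1225×150×10³) = 2.414×10⁻⁸ N⁻¹.
P = 0.001931 / 2.414×10⁻⁸ = 80000 N = 80 kN.
σ_{aluminium} = P/A₁ = 80000/775 = 103.2 MPa, compressive.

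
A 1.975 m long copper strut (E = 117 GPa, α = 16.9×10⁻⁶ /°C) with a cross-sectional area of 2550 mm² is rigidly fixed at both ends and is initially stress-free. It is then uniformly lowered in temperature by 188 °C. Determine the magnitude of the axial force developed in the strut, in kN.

With zero net strain, σ = E·αΔT = 117 GPa × 16.9×10⁻⁶ × 188 = 371.7 MPa.
P = AEαΔT = 2550 × 117×10³ × 16.9×10⁻⁶ × 188 = 947.9 kN (tensile).

P ≈ 948 kN (tensile)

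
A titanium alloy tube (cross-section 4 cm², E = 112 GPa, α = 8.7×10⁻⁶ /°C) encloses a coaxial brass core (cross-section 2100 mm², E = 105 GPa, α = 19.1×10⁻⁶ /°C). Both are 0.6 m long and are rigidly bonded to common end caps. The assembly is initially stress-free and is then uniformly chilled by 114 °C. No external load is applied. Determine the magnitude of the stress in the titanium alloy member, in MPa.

The brass has the larger α, so on cooling it would change length more than the titanium alloy if both were free. The rigid plates force a common final length, so the brass is put into tension and the titanium alloy into compression, with equal and opposite forces P (no external load).
Setting the final lengths equal and cancelling L: (α₁ − α₂)ΔT = P/(A₁E₁) + P/(A₂E₂).
|α₁ − α₂|·ΔT = 10.4×10⁻⁶ × 114 = 0.001186.
1/(A₁E₁) + 1/(A₂E₂) = 1/(400×112×10³) + 1/(2100×105×10³) = 2.686×10⁻⁸ N⁻¹.
So P = 0.001186 / 2.686×10⁻⁸ = 44.15 kN.
σ_{titanium alloy} = P/A₁ = 44150/400 = 110.4 MPa, compressive.

σ ≈ 110 MPa (compressive)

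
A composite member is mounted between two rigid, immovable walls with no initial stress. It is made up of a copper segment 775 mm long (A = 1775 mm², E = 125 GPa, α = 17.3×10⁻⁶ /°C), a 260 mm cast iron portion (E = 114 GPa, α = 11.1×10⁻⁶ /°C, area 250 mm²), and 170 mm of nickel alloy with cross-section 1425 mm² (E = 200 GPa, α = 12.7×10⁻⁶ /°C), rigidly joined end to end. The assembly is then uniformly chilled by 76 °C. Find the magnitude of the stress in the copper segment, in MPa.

With the walls removed the bar would change length by δ_free = Σ αᵢΔT Lᵢ = 17.3×10⁻⁶×76×775 + 11.1×10⁻⁶×76×260 + 12.7×10⁻⁶×76×170 = 1.402 mm.
The rigid supports impose zero overall length change; the single axial force P common to all segments must satisfy P Σ Lᵢ/(AᵢEᵢ) = δ_free.
Σ Lᵢ/(AᵢEᵢ) = 775/(1775×125×10³) + 260/(250×114×10³) + 170/(1425×200×10³) = 1.321×10⁻⁵ mm/N.
So P = 1.402 / 1.321×10⁻⁵ = 106.1 kN, tensile.
σ_{copper} = P / A = 106100 / 1775 = 59.8 MPa.

σ ≈ 59.8 MPa (tensile)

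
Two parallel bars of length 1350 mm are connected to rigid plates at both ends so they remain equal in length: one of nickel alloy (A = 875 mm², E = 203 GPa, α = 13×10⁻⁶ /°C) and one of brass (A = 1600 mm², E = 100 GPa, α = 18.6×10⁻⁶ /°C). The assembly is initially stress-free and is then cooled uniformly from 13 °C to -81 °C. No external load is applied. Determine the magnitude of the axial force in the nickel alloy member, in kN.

Both members must finish at the same length. With the larger α, the brass tends to over-contract; the plates restrain it, putting the brass in tension and the nickel alloy in compression. With no external load the two internal forces are equal and opposite, magnitude P.
Equating the net (thermal + elastic) strains gives |α₁ − α₂|·ΔT = P·[1/(A₁E₁) + 1/(A₂E₂)].
|α₁ − α₂|·ΔT = 5.6×10⁻⁶ × 94 = 0.0005264.
1/(A₁E₁) + 1/(A₂E₂) = 1/(875×203×10³) + 1/(1600×100×10³) = 1.188×10⁻⁸ N⁻¹.
P = 0.0005264 / 1.188×10⁻⁸ = 44310 N = 44.31 kN.

P ≈ 44.3 kN (compressive in the nickel alloy)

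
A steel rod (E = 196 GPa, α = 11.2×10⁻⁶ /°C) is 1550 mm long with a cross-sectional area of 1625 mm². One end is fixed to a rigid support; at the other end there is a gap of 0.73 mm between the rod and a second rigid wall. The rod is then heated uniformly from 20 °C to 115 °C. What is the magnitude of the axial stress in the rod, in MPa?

If the wall were absent the rod would grow by αΔT L = 11.2×10⁻⁶ × 95 × 1550 = 1.649 mm.
The gap closes (δ_free > 0.73 mm) and the wall then resists a further 1.649 − 0.73 = 0.9192 mm of expansion.
So σ = E(δ_free − g)/L = 196×10³ × 0.9192/1550 = 116.2 MPa.

σ ≈ 116 MPa (compressive)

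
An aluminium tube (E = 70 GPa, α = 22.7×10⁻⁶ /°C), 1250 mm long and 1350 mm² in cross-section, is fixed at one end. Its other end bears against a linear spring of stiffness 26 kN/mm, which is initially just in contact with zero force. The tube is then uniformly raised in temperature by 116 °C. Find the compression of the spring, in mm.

Free thermal expansion: δ_free = αΔT L = 22.7×10⁻⁶ × 116 × 1250 = 3.292 mm.
Let P be the compressive force at the spring. The tube shortens elastically by PL/(AE) and the spring compresses by P/k; together these equal δ_free.
So P = δ_free / [L/(AE) + 1/k] = 3.292 / [ 1250/(1350×70×10³) + 1/(26×10³) ].
P = 3.292 / 5.169×10⁻⁵ = 63680 N.
Spring compression = P/k = 63680/(26×10³) = 2.449 mm.

δ ≈ 2.45 mm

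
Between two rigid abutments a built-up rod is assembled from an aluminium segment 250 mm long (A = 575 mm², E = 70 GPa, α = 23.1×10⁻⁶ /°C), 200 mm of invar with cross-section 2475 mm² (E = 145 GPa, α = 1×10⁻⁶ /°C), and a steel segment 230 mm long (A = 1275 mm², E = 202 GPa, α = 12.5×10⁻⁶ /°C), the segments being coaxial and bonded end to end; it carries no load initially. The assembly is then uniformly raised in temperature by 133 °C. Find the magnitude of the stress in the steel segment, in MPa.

σ ≈ 120 MPa (compressive)

With the walls removed the bar would change length by δ_free = Σ αᵢΔT Lᵢ = 23.1×10⁻⁶×133×250 + 1×10⁻⁶×133×200 + 12.5×10⁻⁶×133×230 = 1.177 mm.
Since the ends are fixed, an axial force P builds up, equal in every segment, with P · Σ Lᵢ/(AᵢEᵢ) = δ_free.
Σ Lᵢ/(AᵢEᵢ) = 250/(575×70×10³) + 200/(2475×145×10³) + 230/(1275×202×10³) = 7.662×10⁻⁶ mm/N.
Hence P = δ_free / Σ(L/AE) = 1.177/7.662×10⁻⁶ = 153.6 kN (compressive).
σ_{steel} = P / A = 153600 / 1275 = 120.5 MPa.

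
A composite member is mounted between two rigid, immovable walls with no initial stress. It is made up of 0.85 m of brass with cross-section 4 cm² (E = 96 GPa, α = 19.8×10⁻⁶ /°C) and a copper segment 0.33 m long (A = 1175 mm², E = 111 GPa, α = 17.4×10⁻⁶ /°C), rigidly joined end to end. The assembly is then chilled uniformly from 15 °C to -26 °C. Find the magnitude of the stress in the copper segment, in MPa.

σ ≈ 31.9 MPa (tensile)

If the supports were absent, the total length change would be Σ αᵢΔT Lᵢ = 19.8×10⁻⁶×41×850 + 17.4×10⁻⁶×41×330 = 0.9255 mm.
Since the ends are fixed, an axial force P builds up, equal in every segment, with P · Σ Lᵢ/(AᵢEᵢ) = δ_free.
Σ Lᵢ/(AᵢEᵢ) = 850/(400×96×10³) + 330/(1175×111×10³) = 2.467×10⁻⁵ mm/N.
P = 0.9255 / 2.467×10⁻⁵ = 37520 N = 37.52 kN, tensile.
σ_{copper} = P / A = 37520 / 1175 = 31.93 MPa.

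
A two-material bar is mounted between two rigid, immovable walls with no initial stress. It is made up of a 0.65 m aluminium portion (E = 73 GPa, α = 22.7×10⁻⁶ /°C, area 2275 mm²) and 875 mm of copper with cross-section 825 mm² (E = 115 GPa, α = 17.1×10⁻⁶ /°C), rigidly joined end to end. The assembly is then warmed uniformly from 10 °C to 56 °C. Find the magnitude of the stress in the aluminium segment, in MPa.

σ ≈ 45.7 MPa (compressive)

If the supports were absent, the total length change would be Σ αᵢΔT Lᵢ = 22.7×10⁻⁶×46×650 + 17.1×10⁻⁶×46×875 = 1.367 mm.
Since the ends are fixed, an axial force P builds up, equal in every segment, with P · Σ Lᵢ/(AᵢEᵢ) = δ_free.
The series flexibility is Σ Lᵢ/(AᵢEᵢ) = 650/(2275×73×10³) + 875/(825×115×10³) = 1.314×10⁻⁵ mm/N.
Hence P = δ_free / Σ(L/AE) = 1.367/1.314×10⁻⁵ = 104.1 kN (compressive).
σ_{aluminium} = P / A = 104100 / 2275 = 45.74 MPa.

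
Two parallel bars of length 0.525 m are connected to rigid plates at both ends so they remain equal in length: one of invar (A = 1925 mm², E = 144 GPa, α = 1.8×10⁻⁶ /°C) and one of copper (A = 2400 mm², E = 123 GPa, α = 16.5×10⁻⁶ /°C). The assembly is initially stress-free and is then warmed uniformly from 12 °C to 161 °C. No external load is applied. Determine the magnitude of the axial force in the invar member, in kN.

P ≈ 313 kN (tensile in the invar)

The copper has the larger α, so on heating it would change length more than the invar if both were free. The rigid plates force a common final length, so the copper is put into compression and the invar into tension, with equal and opposite forces P (no external load).
Setting the final lengths equal and cancelling L: (α₁ − α₂)ΔT = P/(A₁E₁) + P/(A₂E₂).
|α₁ − α₂|·ΔT = 14.7×10⁻⁶ × 149 = 0.00219.
1/(A₁E₁) + 1/(A₂E₂) = 1/(1925×144×10³) + 1/(2400×123×10³) = 6.995×10⁻⁹ N⁻¹.
So P = 0.00219 / 6.995×10⁻⁹ = 313.1 kN.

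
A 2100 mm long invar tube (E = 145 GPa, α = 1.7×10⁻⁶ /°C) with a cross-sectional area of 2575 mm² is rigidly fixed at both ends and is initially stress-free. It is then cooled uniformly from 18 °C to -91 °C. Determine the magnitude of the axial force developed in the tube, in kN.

P ≈ 69.2 kN (tensile)

With zero net strain, σ = E·αΔT = 145 GPa × 1.7×10⁻⁶ × 109 = 26.87 MPa.
Then P = σA = 26.87 × 2575 mm² = 69.19 kN, tensile.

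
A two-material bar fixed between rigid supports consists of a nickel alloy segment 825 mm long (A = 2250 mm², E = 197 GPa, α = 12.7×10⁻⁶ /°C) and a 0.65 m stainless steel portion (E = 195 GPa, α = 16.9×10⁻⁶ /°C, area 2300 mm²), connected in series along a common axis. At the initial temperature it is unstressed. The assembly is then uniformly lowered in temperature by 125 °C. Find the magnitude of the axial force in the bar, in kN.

Free thermal contraction of the whole bar: Σ αᵢΔT Lᵢ = 12.7×10⁻⁶×125×825 + 16.9×10⁻⁶×125×650 = 2.683 mm.
The rigid supports impose zero overall length change; the single axial force P common to all segments must satisfy P Σ Lᵢ/(AᵢEᵢ) = δ_free.
The series flexibility is Σ Lᵢ/(AᵢEᵢ) = 825/(2250×197×10³) + 650/(2300×195×10³) = 3.311×10⁻⁶ mm/N.
So P = 2.683 / 3.311×10⁻⁶ = 810.4 kN, tensile.

P ≈ 810 kN (tensile)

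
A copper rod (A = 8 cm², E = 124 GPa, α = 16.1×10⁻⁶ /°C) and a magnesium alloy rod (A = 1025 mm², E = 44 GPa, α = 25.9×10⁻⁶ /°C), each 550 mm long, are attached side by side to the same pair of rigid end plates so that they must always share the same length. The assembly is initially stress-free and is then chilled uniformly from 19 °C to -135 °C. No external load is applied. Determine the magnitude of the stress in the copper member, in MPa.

Both members must finish at the same length. With the larger α, the magnesium alloy tends to over-contract; the plates restrain it, putting the magnesium alloy in tension and the copper in compression. With no external load the two internal forces are equal and opposite, magnitude P.
Compatibility of the two members (thermal + elastic change equal): (α₁ − α₂)ΔT = P·[1/(A₁E₁) + 1/(A₂E₂)].
|α₁ − α₂|·ΔT = 9.8×10⁻⁶ × 154 = 0.001509.
1/(A₁E₁) + 1/(A₂E₂) = 1/(800×124×10³) + 1/(1025×44×10³) = 3.225×10⁻⁸ N⁻¹.
P = 0.001509 / 3.225×10⁻⁸ = 46790 N = 46.79 kN.
σ_{copper} = P/A₁ = 46790/800 = 58.49 MPa, compressive.

σ ≈ 58.5 MPa (compressive)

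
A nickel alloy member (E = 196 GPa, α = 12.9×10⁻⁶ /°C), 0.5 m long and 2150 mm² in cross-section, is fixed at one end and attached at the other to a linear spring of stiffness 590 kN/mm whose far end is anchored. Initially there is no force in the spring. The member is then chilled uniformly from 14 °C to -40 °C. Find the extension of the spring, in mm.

The unrestrained thermal change is αΔT L = 12.9×10⁻⁶ × 54 × 500 = 0.3483 mm.
Let P be the tensile force in the spring. The member extends elastically by PL/(AE) and the spring stretches by P/k; together these equal δ_free.
P [ L/(AE) + 1/k ] = δ_free → P [ 500/(2150×196×10³) + 1/(590×10³) ] = 0.3483.
P = 0.3483 / 2.881×10⁻⁶ = 120900 N.
Spring extension = P/k = 120900/(590×10³) = 0.2049 mm.

δ ≈ 0.205 mm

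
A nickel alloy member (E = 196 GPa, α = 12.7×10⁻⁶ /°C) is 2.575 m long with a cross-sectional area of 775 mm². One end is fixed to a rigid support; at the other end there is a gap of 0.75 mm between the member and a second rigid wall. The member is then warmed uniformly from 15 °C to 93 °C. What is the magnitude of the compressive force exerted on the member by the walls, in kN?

P ≈ 106 kN

If the wall were absent the member would grow by αΔT L = 12.7×10⁻⁶ × 78 × 2575 = 2.551 mm.
After closing the 0.75 mm clearance, 2.551 − 0.75 = 1.801 mm of expansion remains to be suppressed by the wall.
So σ = E(δ_free − g)/L = 196×10³ × 1.801/2575 = 137.1 MPa.
Force on the wall = σA = 137.1 × 775 mm² = 106.2 kN.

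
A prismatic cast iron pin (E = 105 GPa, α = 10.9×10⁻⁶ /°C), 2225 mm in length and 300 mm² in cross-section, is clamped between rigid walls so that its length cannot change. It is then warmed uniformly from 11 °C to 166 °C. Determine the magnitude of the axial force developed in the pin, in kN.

Full restraint means ε = 0, so the stress is σ = EαΔT = 105×10³ × 10.9×10⁻⁶ × 155 = 177.4 MPa.
Then P = σA = 177.4 × 300 mm² = 53.22 kN, compressive.

P ≈ 53.2 kN (compressive)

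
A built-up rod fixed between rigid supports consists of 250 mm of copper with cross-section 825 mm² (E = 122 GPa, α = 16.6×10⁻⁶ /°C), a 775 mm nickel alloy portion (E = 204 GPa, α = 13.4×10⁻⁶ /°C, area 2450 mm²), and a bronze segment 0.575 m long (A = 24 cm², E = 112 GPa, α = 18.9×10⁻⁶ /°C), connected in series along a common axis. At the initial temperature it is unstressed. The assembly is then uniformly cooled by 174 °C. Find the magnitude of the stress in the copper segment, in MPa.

With the walls removed the bar would change length by δ_free = Σ αᵢΔT Lᵢ = 16.6×10⁻⁶×174×250 + 13.4×10⁻⁶×174×775 + 18.9×10⁻⁶×174×575 = 4.42 mm.
The walls prevent any net length change, so an axial force P (same in every segment) develops. Compatibility: P · Σ Lᵢ/(AᵢEᵢ) = δ_free.
The series flexibility is Σ Lᵢ/(AᵢEᵢ) = 250/(825×122×10³) + 775/(2450×204×10³) + 575/(2400×112×10³) = 6.174×10⁻⁶ mm/N.
So P = 4.42 / 6.174×10⁻⁶ = 716 kN, tensile.
σ_{copper} = P / A = 716000 / 825 = 867.8 MPa.

σ ≈ 868 MPa (tensile)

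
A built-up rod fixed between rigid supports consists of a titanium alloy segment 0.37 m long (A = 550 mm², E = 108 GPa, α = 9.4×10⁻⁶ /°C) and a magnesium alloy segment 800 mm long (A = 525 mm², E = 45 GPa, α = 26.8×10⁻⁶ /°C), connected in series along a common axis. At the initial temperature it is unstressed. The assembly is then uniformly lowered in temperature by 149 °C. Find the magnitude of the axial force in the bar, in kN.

With the walls removed the bar would change length by δ_free = Σ αᵢΔT Lᵢ = 9.4×10⁻⁶×149×370 + 26.8×10⁻⁶×149×800 = 3.713 mm.
The walls prevent any net length change, so an axial force P (same in every segment) develops. Compatibility: P · Σ Lᵢ/(AᵢEᵢ) = δ_free.
The series flexibility is Σ Lᵢ/(AᵢEᵢ) = 370/(550×108×10³) + 800/(525×45×10³) = 4.009×10⁻⁵ mm/N.
So P = 3.713 / 4.009×10⁻⁵ = 92.61 kN, tensile.

P ≈ 92.6 kN (tensile)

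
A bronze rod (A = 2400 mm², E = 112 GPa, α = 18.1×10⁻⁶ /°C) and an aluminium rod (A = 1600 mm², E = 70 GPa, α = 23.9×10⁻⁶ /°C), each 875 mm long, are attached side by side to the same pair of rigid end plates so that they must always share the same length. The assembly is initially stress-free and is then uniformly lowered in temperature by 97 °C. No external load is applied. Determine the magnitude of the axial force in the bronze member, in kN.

P ≈ 44.5 kN (compressive in the bronze)

Equilibrium of a rigid end plate with no external load gives equal and opposite internal forces ±P in the two members. Since α_{aluminium} > α_{bronze}, cooling drives the aluminium into tension and the bronze into compression.
Compatibility of the two members (thermal + elastic change equal): (α₁ − α₂)ΔT = P·[1/(A₁E₁) + 1/(A₂E₂)].
|α₁ − α₂|·ΔT = 5.8×10⁻⁶ × 97 = 0.0005626.
1/(A₁E₁) + 1/(A₂E₂) = 1/(2400×112×10³) + 1/(1600×70×10³) = 1.265×10⁻⁸ N⁻¹.
P = 0.0005626 / 1.265×10⁻⁸ = 44480 N = 44.48 kN.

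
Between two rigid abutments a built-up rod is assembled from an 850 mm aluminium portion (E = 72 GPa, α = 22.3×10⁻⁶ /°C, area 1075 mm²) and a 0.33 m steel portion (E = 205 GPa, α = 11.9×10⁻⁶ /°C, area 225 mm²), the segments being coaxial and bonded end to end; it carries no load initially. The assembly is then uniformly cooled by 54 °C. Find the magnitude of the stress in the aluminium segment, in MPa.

With the walls removed the bar would change length by δ_free = Σ αᵢΔT Lᵢ = 22.3×10⁻⁶×54×850 + 11.9×10⁻⁶×54×330 = 1.236 mm.
The walls prevent any net length change, so an axial force P (same in every segment) develops. Compatibility: P · Σ Lᵢ/(AᵢEᵢ) = δ_free.
Σ Lᵢ/(AᵢEᵢ) = 850/(1075×72×10³) + 330/(225×205×10³) = 1.814×10⁻⁵ mm/N.
P = 1.236 / 1.814×10⁻⁵ = 68130 N = 68.13 kN, tensile.
σ_{aluminium} = P / A = 68130 / 1075 = 63.38 MPa.

σ ≈ 63.4 MPa (tensile)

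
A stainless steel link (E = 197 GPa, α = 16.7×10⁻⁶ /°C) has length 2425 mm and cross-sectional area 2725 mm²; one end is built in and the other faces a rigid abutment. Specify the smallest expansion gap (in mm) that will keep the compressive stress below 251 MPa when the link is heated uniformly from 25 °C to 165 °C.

g ≈ 2.58 mm

Free expansion if unrestrained: δ_free = αΔT L = 16.7×10⁻⁶ × 140 × 2425 = 5.67 mm.
A stress of 251 MPa corresponds to the wall pushing the link back by σL/E = 251×2425/(197×10³) = 3.09 mm.
So the gap has to take up the difference, g_min = δ_free − σL/E = 5.67 − 3.09 = 2.58 mm.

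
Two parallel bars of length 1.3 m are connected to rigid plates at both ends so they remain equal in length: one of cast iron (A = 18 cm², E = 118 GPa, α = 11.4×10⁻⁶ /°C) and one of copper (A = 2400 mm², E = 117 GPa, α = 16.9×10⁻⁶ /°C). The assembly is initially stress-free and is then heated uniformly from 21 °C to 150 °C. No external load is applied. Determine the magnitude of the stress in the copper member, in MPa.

Equilibrium of a rigid end plate with no external load gives equal and opposite internal forces ±P in the two members. Since α_{copper} > α_{cast iron}, heating drives the copper into compression and the cast iron into tension.
Equating the net (thermal + elastic) strains gives |α₁ − α₂|·ΔT = P·[1/(A₁E₁) + 1/(A₂E₂)].
|α₁ − α₂|·ΔT = 5.5×10⁻⁶ × 129 = 0.0007095.
1/(A₁E₁) + 1/(A₂E₂) = 1/(1800×118×10³) + 1/(2400×117×10³) = 8.269×10⁻⁹ N⁻¹.
P = 0.0007095 / 8.269×10⁻⁹ = 85800 N = 85.8 kN.
σ_{copper} = P/A₂ = 85800/2400 = 35.75 MPa, compressive.

σ ≈ 35.7 MPa (compressive)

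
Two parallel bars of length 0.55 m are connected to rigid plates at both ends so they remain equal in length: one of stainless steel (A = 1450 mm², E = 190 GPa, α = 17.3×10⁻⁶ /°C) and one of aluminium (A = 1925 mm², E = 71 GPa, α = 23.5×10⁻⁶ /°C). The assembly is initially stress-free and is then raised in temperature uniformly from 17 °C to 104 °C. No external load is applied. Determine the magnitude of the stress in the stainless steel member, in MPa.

Both members must finish at the same length. With the larger α, the aluminium tends to over-expand; the plates restrain it, putting the aluminium in compression and the stainless steel in tension. With no external load the two internal forces are equal and opposite, magnitude P.
Compatibility of the two members (thermal + elastic change equal): (α₁ − α₂)ΔT = P·[1/(A₁E₁) + 1/(A₂E₂)].
|α₁ − α₂|·ΔT = 6.2×10⁻⁶ × 87 = 0.0005394.
1/(A₁E₁) + 1/(A₂E₂) = 1/(1450×190×10³) + 1/(1925×71×10³) = 1.095×10⁻⁸ N⁻¹.
So P = 0.0005394 / 1.095×10⁻⁸ = 49.28 kN.
σ_{stainless steel} = P/A₁ = 49280/1450 = 33.98 MPa, tensile.

σ ≈ 34 MPa (tensile)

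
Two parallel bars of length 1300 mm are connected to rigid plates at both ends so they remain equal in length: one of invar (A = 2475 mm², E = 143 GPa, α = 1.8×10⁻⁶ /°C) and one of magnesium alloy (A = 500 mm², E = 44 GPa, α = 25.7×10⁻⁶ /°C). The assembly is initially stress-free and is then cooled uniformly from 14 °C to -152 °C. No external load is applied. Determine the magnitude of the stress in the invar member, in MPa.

σ ≈ 33.2 MPa (compressive)

The magnesium alloy has the larger α, so on cooling it would change length more than the invar if both were free. The rigid plates force a common final length, so the magnesium alloy is put into tension and the invar into compression, with equal and opposite forces P (no external load).
Compatibility of the two members (thermal + elastic change equal): (α₁ − α₂)ΔT = P·[1/(A₁E₁) + 1/(A₂E₂)].
|α₁ − α₂|·ΔT = 23.9×10⁻⁶ × 166 = 0.003967.
1/(A₁E₁) + 1/(A₂E₂) = 1/(2475×143×10³) + 1/(500×44×10³) = 4.828×10⁻⁸ N⁻¹.
P = 0.003967 / 4.828×10⁻⁸ = 82170 N = 82.17 kN.
σ_{invar} = P/A₁ = 82170/2475 = 33.2 MPa, compressive.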